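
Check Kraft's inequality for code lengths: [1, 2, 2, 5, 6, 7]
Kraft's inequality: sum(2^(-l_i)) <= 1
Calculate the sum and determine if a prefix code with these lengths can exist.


Sum = 2^(-1) + 2^(-2) + 2^(-2) + 2^(-5) + 2^(-6) + 2^(-7)
    = 0.5 + 0.25 + 0.25 + 0.03125 + 0.015625 + 0.0078125
    = 135/128 = 1.0546875
Since 1.0546875 > 1, Kraft's inequality is NOT satisfied.
A prefix code with these lengths CANNOT exist.

Kraft sum = 1.0546875. Not satisfied.


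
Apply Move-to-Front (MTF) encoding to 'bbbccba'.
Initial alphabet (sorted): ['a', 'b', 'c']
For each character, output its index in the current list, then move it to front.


MTF encoding:
'b': index 1 in ['a', 'b', 'c'] -> ['b', 'a', 'c']
'b': index 0 in ['b', 'a', 'c'] -> ['b', 'a', 'c']
'b': index 0 in ['b', 'a', 'c'] -> ['b', 'a', 'c']
'c': index 2 in ['b', 'a', 'c'] -> ['c', 'b', 'a']
'c': index 0 in ['c', 'b', 'a'] -> ['c', 'b', 'a']
'b': index 1 in ['c', 'b', 'a'] -> ['b', 'c', 'a']
'a': index 2 in ['b', 'c', 'a'] -> ['a', 'b', 'c']


Output: [1, 0, 0, 2, 0, 1, 2]


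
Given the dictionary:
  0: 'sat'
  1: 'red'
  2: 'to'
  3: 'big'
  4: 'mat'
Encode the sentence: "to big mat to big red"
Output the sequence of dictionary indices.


Look up each word in the dictionary:
  'to' -> 2
  'big' -> 3
  'mat' -> 4
  'to' -> 2
  'big' -> 3
  'red' -> 1

Encoded: [2, 3, 4, 2, 3, 1]


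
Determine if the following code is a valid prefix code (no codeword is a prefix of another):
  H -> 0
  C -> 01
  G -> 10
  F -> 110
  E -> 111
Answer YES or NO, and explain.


Checking each pair (does one codeword prefix another?):
  H='0' vs C='01': prefix -- VIOLATION

NO -- this is NOT a valid prefix code. H (0) is a prefix of C (01).


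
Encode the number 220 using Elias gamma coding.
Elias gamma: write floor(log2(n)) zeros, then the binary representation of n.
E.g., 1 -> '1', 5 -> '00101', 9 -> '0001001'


num_bits = floor(log2(220)) + 1 = 8
leading_zeros = num_bits - 1 = 7
binary(220) = 11011100

Elias gamma(220) = '0000000' + '11011100' = 000000011011100 (15 bits)


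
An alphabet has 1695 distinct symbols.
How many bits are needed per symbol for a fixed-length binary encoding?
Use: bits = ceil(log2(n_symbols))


log2(1695) = 10.7271
Bracket: 2^10 = 1024 < 1695 <= 2^11 = 2048
So ceil(log2(1695)) = 11

bits = ceil(log2(1695)) = ceil(10.7271) = 11 bits


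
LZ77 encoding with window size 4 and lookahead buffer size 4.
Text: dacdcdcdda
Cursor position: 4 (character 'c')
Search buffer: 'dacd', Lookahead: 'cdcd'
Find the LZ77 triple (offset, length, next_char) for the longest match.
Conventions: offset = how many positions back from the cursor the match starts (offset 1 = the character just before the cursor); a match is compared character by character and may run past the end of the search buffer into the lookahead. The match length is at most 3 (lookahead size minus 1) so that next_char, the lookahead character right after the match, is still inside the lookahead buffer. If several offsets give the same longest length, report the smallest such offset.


Try each offset into the search buffer:
  offset=1 (pos 3, char 'd'): match length 0
  offset=2 (pos 2, char 'c'): match length 3
  offset=3 (pos 1, char 'a'): match length 0
  offset=4 (pos 0, char 'd'): match length 0
Longest match has length 3 at offset 2.
next_char = character at position 4 + 3 = 7 -> 'd'

Best match: offset=2, length=3 (matching 'cdc' starting at position 2)
LZ77 triple: (2, 3, 'd')


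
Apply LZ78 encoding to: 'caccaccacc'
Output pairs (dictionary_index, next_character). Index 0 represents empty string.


LZ78 encoding steps:
Dictionary: {0: ''}
Step 1: w='' (idx 0), next='c' -> output (0, 'c'), add 'c' as idx 1
Step 2: w='' (idx 0), next='a' -> output (0, 'a'), add 'a' as idx 2
Step 3: w='c' (idx 1), next='c' -> output (1, 'c'), add 'cc' as idx 3
Step 4: w='a' (idx 2), next='c' -> output (2, 'c'), add 'ac' as idx 4
Step 5: w='c' (idx 1), next='a' -> output (1, 'a'), add 'ca' as idx 5
Step 6: w='cc' (idx 3), end of input -> output (3, '')


Encoded: [(0, 'c'), (0, 'a'), (1, 'c'), (2, 'c'), (1, 'a'), (3, '')]


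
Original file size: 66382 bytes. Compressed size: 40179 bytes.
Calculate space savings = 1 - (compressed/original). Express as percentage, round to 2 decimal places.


ratio = compressed/original = 40179/66382 = 0.60527
savings = 1 - ratio = 1 - 0.60527 = 0.39473
as a percentage: 0.39473 * 100 = 39.47%

Space savings = 1 - 40179/66382 = 39.47%


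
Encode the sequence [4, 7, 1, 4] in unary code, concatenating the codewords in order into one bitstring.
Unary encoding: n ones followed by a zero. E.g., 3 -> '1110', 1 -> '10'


Encode each number as n ones followed by a terminating 0:
  4 -> 11110 (5 bits)
  7 -> 11111110 (8 bits)
  1 -> 10 (2 bits)
  4 -> 11110 (5 bits)
Total length = 5 + 8 + 2 + 5 = 20 bits.

Unary([4, 7, 1, 4]) = 11110111111101011110 (20 bits)


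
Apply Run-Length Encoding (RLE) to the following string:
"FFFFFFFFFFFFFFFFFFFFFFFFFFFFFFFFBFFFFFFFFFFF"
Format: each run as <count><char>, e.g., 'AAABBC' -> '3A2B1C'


Scanning runs left to right:
  i=0: run of 'F' x 32 -> '32F'
  i=32: run of 'B' x 1 -> '1B'
  i=33: run of 'F' x 11 -> '11F'

RLE = 32F1B11F


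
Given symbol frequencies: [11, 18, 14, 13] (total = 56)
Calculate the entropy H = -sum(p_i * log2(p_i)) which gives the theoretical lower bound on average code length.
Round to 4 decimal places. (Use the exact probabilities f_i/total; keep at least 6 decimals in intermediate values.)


Per-symbol terms -p_i * log2(p_i) with p_i = f_i/56:
  p = 11/56 = 0.196429: log2(p) = -2.347923, -p*log2(p) = 0.461199
  p = 18/56 = 0.321429: log2(p) = -1.637430, -p*log2(p) = 0.526317
  p = 14/56 = 0.250000: log2(p) = -2.000000, -p*log2(p) = 0.500000
  p = 13/56 = 0.232143: log2(p) = -2.106915, -p*log2(p) = 0.489105
H = 0.461199 + 0.526317 + 0.500000 + 0.489105 = 1.976621

H = 1.9766 bits/symbol


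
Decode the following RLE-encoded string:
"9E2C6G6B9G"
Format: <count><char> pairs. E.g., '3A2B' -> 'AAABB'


Expanding each <count><char> pair:
  9E -> 'EEEEEEEEE'
  2C -> 'CC'
  6G -> 'GGGGGG'
  6B -> 'BBBBBB'
  9G -> 'GGGGGGGGG'

Decoded = EEEEEEEEECCGGGGGGBBBBBBGGGGGGGGG


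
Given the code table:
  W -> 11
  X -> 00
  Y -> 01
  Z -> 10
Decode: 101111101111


Decoding:
10 -> Z
11 -> W
11 -> W
10 -> Z
11 -> W
11 -> W


Result: ZWWZWW


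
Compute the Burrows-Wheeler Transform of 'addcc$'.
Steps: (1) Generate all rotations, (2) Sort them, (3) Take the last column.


Rotations (sorted):
  0: $addcc -> last char: c
  1: addcc$ -> last char: $
  2: c$addc -> last char: c
  3: cc$add -> last char: d
  4: dcc$ad -> last char: d
  5: ddcc$a -> last char: a


BWT = c$cdda


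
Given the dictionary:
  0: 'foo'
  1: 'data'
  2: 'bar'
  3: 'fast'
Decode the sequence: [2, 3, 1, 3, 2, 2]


Look up each index in the dictionary:
  2 -> 'bar'
  3 -> 'fast'
  1 -> 'data'
  3 -> 'fast'
  2 -> 'bar'
  2 -> 'bar'

Decoded: "bar fast data fast bar bar"


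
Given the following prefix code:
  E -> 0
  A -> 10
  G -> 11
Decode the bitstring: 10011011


Decoding step by step:
Bits 10 -> A
Bits 0 -> E
Bits 11 -> G
Bits 0 -> E
Bits 11 -> G


Decoded message: AEGEG


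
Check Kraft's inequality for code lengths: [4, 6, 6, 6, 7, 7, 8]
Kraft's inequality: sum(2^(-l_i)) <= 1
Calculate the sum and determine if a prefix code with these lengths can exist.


Sum = 2^(-4) + 2^(-6) + 2^(-6) + 2^(-6) + 2^(-7) + 2^(-7) + 2^(-8)
    = 0.0625 + 0.015625 + 0.015625 + 0.015625 + 0.0078125 + 0.0078125 + 0.00390625
    = 33/256 = 0.12890625
Since 0.12890625 <= 1, Kraft's inequality IS satisfied.
A prefix code with these lengths CAN exist.

Kraft sum = 0.12890625. Satisfied.


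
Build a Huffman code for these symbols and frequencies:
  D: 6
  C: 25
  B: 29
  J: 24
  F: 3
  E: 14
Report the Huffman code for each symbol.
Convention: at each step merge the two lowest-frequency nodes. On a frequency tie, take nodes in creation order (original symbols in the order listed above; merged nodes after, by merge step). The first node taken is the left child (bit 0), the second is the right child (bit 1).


Huffman tree construction:
Step 1: Merge F(3) + D(6) = 9
Step 2: Merge (F+D)(9) + E(14) = 23
Step 3: Merge ((F+D)+E)(23) + J(24) = 47
Step 4: Merge C(25) + B(29) = 54
Step 5: Merge (((F+D)+E)+J)(47) + (C+B)(54) = 101
Read each symbol's code off the tree from the root (left child = 0, right child = 1).

Codes:
  D: 0001 (length 4)
  C: 10 (length 2)
  B: 11 (length 2)
  J: 01 (length 2)
  F: 0000 (length 4)
  E: 001 (length 3)
Average code length: 234/101 = 2.3168 bits/symbol


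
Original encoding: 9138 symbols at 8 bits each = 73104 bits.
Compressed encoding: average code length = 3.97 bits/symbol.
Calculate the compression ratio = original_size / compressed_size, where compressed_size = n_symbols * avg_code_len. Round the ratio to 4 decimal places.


original_size = n_symbols * orig_bits = 9138 * 8 = 73104 bits
compressed_size = n_symbols * avg_code_len = 9138 * 3.97 = 36277.86 bits
ratio = original_size / compressed_size = 73104 / 36277.86 = 2.0151

Compression ratio = 2.0151


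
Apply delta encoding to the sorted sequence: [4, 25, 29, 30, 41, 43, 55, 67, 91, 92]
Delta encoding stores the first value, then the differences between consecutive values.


First value: 4
Deltas:
  25 - 4 = 21
  29 - 25 = 4
  30 - 29 = 1
  41 - 30 = 11
  43 - 41 = 2
  55 - 43 = 12
  67 - 55 = 12
  91 - 67 = 24
  92 - 91 = 1


Delta encoded: [4, 21, 4, 1, 11, 2, 12, 12, 24, 1]


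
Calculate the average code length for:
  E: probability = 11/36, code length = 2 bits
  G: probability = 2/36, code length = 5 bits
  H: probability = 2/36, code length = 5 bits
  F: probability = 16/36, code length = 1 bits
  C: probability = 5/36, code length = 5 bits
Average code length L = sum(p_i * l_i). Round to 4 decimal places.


Weighted contributions p_i * l_i:
  E: (11/36) * 2 = 22/36
  G: (2/36) * 5 = 10/36
  H: (2/36) * 5 = 10/36
  F: (16/36) * 1 = 16/36
  C: (5/36) * 5 = 25/36
Sum = (22 + 10 + 10 + 16 + 25)/36 = 83/36

L = 83/36 = 2.3056 bits/symbol


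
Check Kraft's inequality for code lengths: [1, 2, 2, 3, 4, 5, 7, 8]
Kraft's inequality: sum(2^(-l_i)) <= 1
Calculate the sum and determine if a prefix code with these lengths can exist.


Sum = 2^(-1) + 2^(-2) + 2^(-2) + 2^(-3) + 2^(-4) + 2^(-5) + 2^(-7) + 2^(-8)
    = 0.5 + 0.25 + 0.25 + 0.125 + 0.0625 + 0.03125 + 0.0078125 + 0.00390625
    = 315/256 = 1.23046875
Since 1.23046875 > 1, Kraft's inequality is NOT satisfied.
A prefix code with these lengths CANNOT exist.

Kraft sum = 1.23046875. Not satisfied.


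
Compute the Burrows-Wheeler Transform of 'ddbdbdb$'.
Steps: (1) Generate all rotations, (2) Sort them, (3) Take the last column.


Rotations (sorted):
  0: $ddbdbdb -> last char: b
  1: b$ddbdbd -> last char: d
  2: bdb$ddbd -> last char: d
  3: bdbdb$dd -> last char: d
  4: db$ddbdb -> last char: b
  5: dbdb$ddb -> last char: b
  6: dbdbdb$d -> last char: d
  7: ddbdbdb$ -> last char: $


BWT = bdddbbd$


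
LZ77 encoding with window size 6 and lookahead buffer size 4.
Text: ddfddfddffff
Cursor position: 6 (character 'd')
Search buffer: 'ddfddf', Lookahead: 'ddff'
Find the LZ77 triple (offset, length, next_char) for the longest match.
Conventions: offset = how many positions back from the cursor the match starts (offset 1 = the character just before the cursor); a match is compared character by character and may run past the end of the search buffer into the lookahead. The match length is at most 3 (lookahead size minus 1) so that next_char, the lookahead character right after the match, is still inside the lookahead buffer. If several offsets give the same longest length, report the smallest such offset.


Try each offset into the search buffer:
  offset=1 (pos 5, char 'f'): match length 0
  offset=2 (pos 4, char 'd'): match length 1
  offset=3 (pos 3, char 'd'): match length 3
  offset=4 (pos 2, char 'f'): match length 0
  offset=5 (pos 1, char 'd'): match length 1
  offset=6 (pos 0, char 'd'): match length 3
Longest match has length 3, found at offsets 3, 6; take the smallest, offset 3.
next_char = character at position 6 + 3 = 9 -> 'f'

Best match: offset=3, length=3 (matching 'ddf' starting at position 3)
LZ77 triple: (3, 3, 'f')


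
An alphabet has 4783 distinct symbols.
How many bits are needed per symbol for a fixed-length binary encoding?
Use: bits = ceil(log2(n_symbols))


log2(4783) = 12.2237
Bracket: 2^12 = 4096 < 4783 <= 2^13 = 8192
So ceil(log2(4783)) = 13

bits = ceil(log2(4783)) = ceil(12.2237) = 13 bits


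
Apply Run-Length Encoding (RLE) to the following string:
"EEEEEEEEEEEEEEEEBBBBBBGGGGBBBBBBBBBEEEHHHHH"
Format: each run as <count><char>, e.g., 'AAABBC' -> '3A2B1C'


Scanning runs left to right:
  i=0: run of 'E' x 16 -> '16E'
  i=16: run of 'B' x 6 -> '6B'
  i=22: run of 'G' x 4 -> '4G'
  i=26: run of 'B' x 9 -> '9B'
  i=35: run of 'E' x 3 -> '3E'
  i=38: run of 'H' x 5 -> '5H'

RLE = 16E6B4G9B3E5H


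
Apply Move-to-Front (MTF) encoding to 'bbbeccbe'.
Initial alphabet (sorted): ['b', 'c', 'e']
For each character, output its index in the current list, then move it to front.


MTF encoding:
'b': index 0 in ['b', 'c', 'e'] -> ['b', 'c', 'e']
'b': index 0 in ['b', 'c', 'e'] -> ['b', 'c', 'e']
'b': index 0 in ['b', 'c', 'e'] -> ['b', 'c', 'e']
'e': index 2 in ['b', 'c', 'e'] -> ['e', 'b', 'c']
'c': index 2 in ['e', 'b', 'c'] -> ['c', 'e', 'b']
'c': index 0 in ['c', 'e', 'b'] -> ['c', 'e', 'b']
'b': index 2 in ['c', 'e', 'b'] -> ['b', 'c', 'e']
'e': index 2 in ['b', 'c', 'e'] -> ['e', 'b', 'c']


Output: [0, 0, 0, 2, 2, 0, 2, 2]


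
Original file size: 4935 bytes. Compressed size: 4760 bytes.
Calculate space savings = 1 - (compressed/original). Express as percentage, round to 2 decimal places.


ratio = compressed/original = 4760/4935 = 0.964539
savings = 1 - ratio = 1 - 0.964539 = 0.035461
as a percentage: 0.035461 * 100 = 3.55%

Space savings = 1 - 4760/4935 = 3.55%


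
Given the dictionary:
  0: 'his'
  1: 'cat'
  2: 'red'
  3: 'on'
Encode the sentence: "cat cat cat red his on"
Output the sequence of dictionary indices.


Look up each word in the dictionary:
  'cat' -> 1
  'cat' -> 1
  'cat' -> 1
  'red' -> 2
  'his' -> 0
  'on' -> 3

Encoded: [1, 1, 1, 2, 0, 3]


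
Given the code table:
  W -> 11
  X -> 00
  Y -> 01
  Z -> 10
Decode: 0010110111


Decoding:
00 -> X
10 -> Z
11 -> W
01 -> Y
11 -> W


Result: XZWYW


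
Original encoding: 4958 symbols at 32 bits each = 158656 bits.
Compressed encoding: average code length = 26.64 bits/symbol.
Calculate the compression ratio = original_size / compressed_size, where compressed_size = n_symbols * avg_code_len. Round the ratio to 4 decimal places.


original_size = n_symbols * orig_bits = 4958 * 32 = 158656 bits
compressed_size = n_symbols * avg_code_len = 4958 * 26.64 = 132081.12 bits
ratio = original_size / compressed_size = 158656 / 132081.12 = 1.2012

Compression ratio = 1.2012


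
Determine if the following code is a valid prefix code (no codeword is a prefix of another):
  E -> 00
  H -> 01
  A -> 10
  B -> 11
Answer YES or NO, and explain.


Checking each pair (does one codeword prefix another?):
  E='00' vs H='01': no prefix
  E='00' vs A='10': no prefix
  E='00' vs B='11': no prefix
  H='01' vs E='00': no prefix
  H='01' vs A='10': no prefix
  H='01' vs B='11': no prefix
  A='10' vs E='00': no prefix
  A='10' vs H='01': no prefix
  A='10' vs B='11': no prefix
  B='11' vs E='00': no prefix
  B='11' vs H='01': no prefix
  B='11' vs A='10': no prefix
No violation found over all pairs.

YES -- this is a valid prefix code. No codeword is a prefix of any other codeword.


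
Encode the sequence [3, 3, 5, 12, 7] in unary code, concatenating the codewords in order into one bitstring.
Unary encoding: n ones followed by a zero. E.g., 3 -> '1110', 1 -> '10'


Encode each number as n ones followed by a terminating 0:
  3 -> 1110 (4 bits)
  3 -> 1110 (4 bits)
  5 -> 111110 (6 bits)
  12 -> 1111111111110 (13 bits)
  7 -> 11111110 (8 bits)
Total length = 4 + 4 + 6 + 13 + 8 = 35 bits.

Unary([3, 3, 5, 12, 7]) = 11101110111110111111111111011111110 (35 bits)


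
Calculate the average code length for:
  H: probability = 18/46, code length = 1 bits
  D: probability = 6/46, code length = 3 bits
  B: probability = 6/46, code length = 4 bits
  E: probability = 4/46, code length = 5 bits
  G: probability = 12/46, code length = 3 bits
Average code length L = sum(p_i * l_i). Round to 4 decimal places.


Weighted contributions p_i * l_i:
  H: (18/46) * 1 = 18/46
  D: (6/46) * 3 = 18/46
  B: (6/46) * 4 = 24/46
  E: (4/46) * 5 = 20/46
  G: (12/46) * 3 = 36/46
Sum = (18 + 18 + 24 + 20 + 36)/46 = 116/46

L = 116/46 = 2.5217 bits/symbol


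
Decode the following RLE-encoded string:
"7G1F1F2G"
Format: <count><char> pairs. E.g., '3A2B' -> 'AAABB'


Expanding each <count><char> pair:
  7G -> 'GGGGGGG'
  1F -> 'F'
  1F -> 'F'
  2G -> 'GG'

Decoded = GGGGGGGFFGG


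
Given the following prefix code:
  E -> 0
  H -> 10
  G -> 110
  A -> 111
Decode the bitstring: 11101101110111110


Decoding step by step:
Bits 111 -> A
Bits 0 -> E
Bits 110 -> G
Bits 111 -> A
Bits 0 -> E
Bits 111 -> A
Bits 110 -> G


Decoded message: AEGAEAG


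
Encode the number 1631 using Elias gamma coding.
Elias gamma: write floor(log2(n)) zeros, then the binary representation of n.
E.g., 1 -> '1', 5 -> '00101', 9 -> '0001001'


num_bits = floor(log2(1631)) + 1 = 11
leading_zeros = num_bits - 1 = 10
binary(1631) = 11001011111

Elias gamma(1631) = '0000000000' + '11001011111' = 000000000011001011111 (21 bits)


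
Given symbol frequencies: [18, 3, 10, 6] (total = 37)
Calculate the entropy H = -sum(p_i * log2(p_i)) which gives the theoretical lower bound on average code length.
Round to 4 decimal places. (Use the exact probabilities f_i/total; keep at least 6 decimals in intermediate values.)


Per-symbol terms -p_i * log2(p_i) with p_i = f_i/37:
  p = 18/37 = 0.486486: log2(p) = -1.039528, -p*log2(p) = 0.505717
  p = 3/37 = 0.081081: log2(p) = -3.624491, -p*log2(p) = 0.293878
  p = 10/37 = 0.270270: log2(p) = -1.887525, -p*log2(p) = 0.510142
  p = 6/37 = 0.162162: log2(p) = -2.624491, -p*log2(p) = 0.425593
H = 0.505717 + 0.293878 + 0.510142 + 0.425593 = 1.735330

H = 1.7353 bits/symbol


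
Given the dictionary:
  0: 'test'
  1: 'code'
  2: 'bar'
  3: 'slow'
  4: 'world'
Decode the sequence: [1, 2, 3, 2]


Look up each index in the dictionary:
  1 -> 'code'
  2 -> 'bar'
  3 -> 'slow'
  2 -> 'bar'

Decoded: "code bar slow bar"


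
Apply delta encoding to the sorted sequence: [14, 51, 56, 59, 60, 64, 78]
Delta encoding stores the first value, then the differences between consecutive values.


First value: 14
Deltas:
  51 - 14 = 37
  56 - 51 = 5
  59 - 56 = 3
  60 - 59 = 1
  64 - 60 = 4
  78 - 64 = 14


Delta encoded: [14, 37, 5, 3, 1, 4, 14]


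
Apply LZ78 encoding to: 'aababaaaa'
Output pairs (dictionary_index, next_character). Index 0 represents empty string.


LZ78 encoding steps:
Dictionary: {0: ''}
Step 1: w='' (idx 0), next='a' -> output (0, 'a'), add 'a' as idx 1
Step 2: w='a' (idx 1), next='b' -> output (1, 'b'), add 'ab' as idx 2
Step 3: w='ab' (idx 2), next='a' -> output (2, 'a'), add 'aba' as idx 3
Step 4: w='a' (idx 1), next='a' -> output (1, 'a'), add 'aa' as idx 4
Step 5: w='a' (idx 1), end of input -> output (1, '')


Encoded: [(0, 'a'), (1, 'b'), (2, 'a'), (1, 'a'), (1, '')]


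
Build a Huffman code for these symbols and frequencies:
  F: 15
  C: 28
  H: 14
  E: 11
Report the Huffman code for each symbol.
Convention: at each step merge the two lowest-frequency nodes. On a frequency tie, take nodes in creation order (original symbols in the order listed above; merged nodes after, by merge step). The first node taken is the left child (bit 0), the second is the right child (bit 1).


Huffman tree construction:
Step 1: Merge E(11) + H(14) = 25
Step 2: Merge F(15) + (E+H)(25) = 40
Step 3: Merge C(28) + (F+(E+H))(40) = 68
Read each symbol's code off the tree from the root (left child = 0, right child = 1).

Codes:
  F: 10 (length 2)
  C: 0 (length 1)
  H: 111 (length 3)
  E: 110 (length 3)
Average code length: 133/68 = 1.9559 bits/symbol


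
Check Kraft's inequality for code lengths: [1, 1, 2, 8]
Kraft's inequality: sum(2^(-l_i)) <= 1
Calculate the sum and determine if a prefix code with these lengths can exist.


Sum = 2^(-1) + 2^(-1) + 2^(-2) + 2^(-8)
    = 0.5 + 0.5 + 0.25 + 0.00390625
    = 321/256 = 1.25390625
Since 1.25390625 > 1, Kraft's inequality is NOT satisfied.
A prefix code with these lengths CANNOT exist.

Kraft sum = 1.25390625. Not satisfied.


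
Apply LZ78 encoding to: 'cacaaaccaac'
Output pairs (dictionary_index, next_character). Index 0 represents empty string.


LZ78 encoding steps:
Dictionary: {0: ''}
Step 1: w='' (idx 0), next='c' -> output (0, 'c'), add 'c' as idx 1
Step 2: w='' (idx 0), next='a' -> output (0, 'a'), add 'a' as idx 2
Step 3: w='c' (idx 1), next='a' -> output (1, 'a'), add 'ca' as idx 3
Step 4: w='a' (idx 2), next='a' -> output (2, 'a'), add 'aa' as idx 4
Step 5: w='c' (idx 1), next='c' -> output (1, 'c'), add 'cc' as idx 5
Step 6: w='aa' (idx 4), next='c' -> output (4, 'c'), add 'aac' as idx 6


Encoded: [(0, 'c'), (0, 'a'), (1, 'a'), (2, 'a'), (1, 'c'), (4, 'c')]


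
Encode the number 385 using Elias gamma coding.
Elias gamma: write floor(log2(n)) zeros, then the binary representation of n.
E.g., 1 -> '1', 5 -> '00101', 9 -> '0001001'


num_bits = floor(log2(385)) + 1 = 9
leading_zeros = num_bits - 1 = 8
binary(385) = 110000001

Elias gamma(385) = '00000000' + '110000001' = 00000000110000001 (17 bits)


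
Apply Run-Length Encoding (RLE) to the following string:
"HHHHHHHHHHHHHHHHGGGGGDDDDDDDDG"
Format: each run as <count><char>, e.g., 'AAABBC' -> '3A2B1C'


Scanning runs left to right:
  i=0: run of 'H' x 16 -> '16H'
  i=16: run of 'G' x 5 -> '5G'
  i=21: run of 'D' x 8 -> '8D'
  i=29: run of 'G' x 1 -> '1G'

RLE = 16H5G8D1G


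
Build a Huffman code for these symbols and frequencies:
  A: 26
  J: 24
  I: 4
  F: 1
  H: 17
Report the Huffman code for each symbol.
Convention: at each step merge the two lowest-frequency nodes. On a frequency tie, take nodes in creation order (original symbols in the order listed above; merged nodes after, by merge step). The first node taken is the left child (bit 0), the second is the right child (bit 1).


Huffman tree construction:
Step 1: Merge F(1) + I(4) = 5
Step 2: Merge (F+I)(5) + H(17) = 22
Step 3: Merge ((F+I)+H)(22) + J(24) = 46
Step 4: Merge A(26) + (((F+I)+H)+J)(46) = 72
Read each symbol's code off the tree from the root (left child = 0, right child = 1).

Codes:
  A: 0 (length 1)
  J: 11 (length 2)
  I: 1001 (length 4)
  F: 1000 (length 4)
  H: 101 (length 3)
Average code length: 145/72 = 2.0139 bits/symbol


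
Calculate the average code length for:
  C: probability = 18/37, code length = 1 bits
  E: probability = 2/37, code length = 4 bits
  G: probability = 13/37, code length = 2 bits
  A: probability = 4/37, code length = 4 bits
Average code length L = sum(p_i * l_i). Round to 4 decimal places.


Weighted contributions p_i * l_i:
  C: (18/37) * 1 = 18/37
  E: (2/37) * 4 = 8/37
  G: (13/37) * 2 = 26/37
  A: (4/37) * 4 = 16/37
Sum = (18 + 8 + 26 + 16)/37 = 68/37

L = 68/37 = 1.8378 bits/symbol


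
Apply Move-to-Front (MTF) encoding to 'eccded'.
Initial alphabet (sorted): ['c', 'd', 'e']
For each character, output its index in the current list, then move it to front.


MTF encoding:
'e': index 2 in ['c', 'd', 'e'] -> ['e', 'c', 'd']
'c': index 1 in ['e', 'c', 'd'] -> ['c', 'e', 'd']
'c': index 0 in ['c', 'e', 'd'] -> ['c', 'e', 'd']
'd': index 2 in ['c', 'e', 'd'] -> ['d', 'c', 'e']
'e': index 2 in ['d', 'c', 'e'] -> ['e', 'd', 'c']
'd': index 1 in ['e', 'd', 'c'] -> ['d', 'e', 'c']


Output: [2, 1, 0, 2, 2, 1]


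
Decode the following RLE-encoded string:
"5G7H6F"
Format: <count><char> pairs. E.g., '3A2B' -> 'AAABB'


Expanding each <count><char> pair:
  5G -> 'GGGGG'
  7H -> 'HHHHHHH'
  6F -> 'FFFFFF'

Decoded = GGGGGHHHHHHHFFFFFF


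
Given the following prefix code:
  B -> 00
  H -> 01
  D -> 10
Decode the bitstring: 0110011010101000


Decoding step by step:
Bits 01 -> H
Bits 10 -> D
Bits 01 -> H
Bits 10 -> D
Bits 10 -> D
Bits 10 -> D
Bits 10 -> D
Bits 00 -> B


Decoded message: HDHDDDDB


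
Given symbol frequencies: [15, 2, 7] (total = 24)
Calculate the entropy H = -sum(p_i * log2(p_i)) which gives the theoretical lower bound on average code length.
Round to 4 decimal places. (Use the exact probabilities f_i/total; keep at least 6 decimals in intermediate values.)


Per-symbol terms -p_i * log2(p_i) with p_i = f_i/24:
  p = 15/24 = 0.625000: log2(p) = -0.678072, -p*log2(p) = 0.423795
  p = 2/24 = 0.083333: log2(p) = -3.584963, -p*log2(p) = 0.298747
  p = 7/24 = 0.291667: log2(p) = -1.777608, -p*log2(p) = 0.518469
H = 0.423795 + 0.298747 + 0.518469 = 1.241011

H = 1.241 bits/symbol


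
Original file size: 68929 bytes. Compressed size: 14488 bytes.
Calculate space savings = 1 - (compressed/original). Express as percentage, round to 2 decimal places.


ratio = compressed/original = 14488/68929 = 0.210187
savings = 1 - ratio = 1 - 0.210187 = 0.789813
as a percentage: 0.789813 * 100 = 78.98%

Space savings = 1 - 14488/68929 = 78.98%


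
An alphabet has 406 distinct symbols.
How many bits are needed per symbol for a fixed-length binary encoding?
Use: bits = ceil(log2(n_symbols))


log2(406) = 8.6653
Bracket: 2^8 = 256 < 406 <= 2^9 = 512
So ceil(log2(406)) = 9

bits = ceil(log2(406)) = ceil(8.6653) = 9 bits


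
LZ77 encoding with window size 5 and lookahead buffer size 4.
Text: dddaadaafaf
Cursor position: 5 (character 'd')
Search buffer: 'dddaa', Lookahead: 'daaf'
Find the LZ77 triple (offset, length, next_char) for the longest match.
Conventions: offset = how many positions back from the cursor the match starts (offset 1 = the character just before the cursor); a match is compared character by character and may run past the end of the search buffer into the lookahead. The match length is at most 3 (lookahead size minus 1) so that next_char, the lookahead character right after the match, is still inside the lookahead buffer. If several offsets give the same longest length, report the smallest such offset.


Try each offset into the search buffer:
  offset=1 (pos 4, char 'a'): match length 0
  offset=2 (pos 3, char 'a'): match length 0
  offset=3 (pos 2, char 'd'): match length 3
  offset=4 (pos 1, char 'd'): match length 1
  offset=5 (pos 0, char 'd'): match length 1
Longest match has length 3 at offset 3.
next_char = character at position 5 + 3 = 8 -> 'f'

Best match: offset=3, length=3 (matching 'daa' starting at position 2)
LZ77 triple: (3, 3, 'f')


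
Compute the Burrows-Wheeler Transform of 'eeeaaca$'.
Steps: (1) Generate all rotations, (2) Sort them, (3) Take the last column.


Rotations (sorted):
  0: $eeeaaca -> last char: a
  1: a$eeeaac -> last char: c
  2: aaca$eee -> last char: e
  3: aca$eeea -> last char: a
  4: ca$eeeaa -> last char: a
  5: eaaca$ee -> last char: e
  6: eeaaca$e -> last char: e
  7: eeeaaca$ -> last char: $


BWT = aceaaee$


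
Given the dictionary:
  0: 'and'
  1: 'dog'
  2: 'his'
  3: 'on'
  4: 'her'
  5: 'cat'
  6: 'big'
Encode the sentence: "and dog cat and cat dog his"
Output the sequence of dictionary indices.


Look up each word in the dictionary:
  'and' -> 0
  'dog' -> 1
  'cat' -> 5
  'and' -> 0
  'cat' -> 5
  'dog' -> 1
  'his' -> 2

Encoded: [0, 1, 5, 0, 5, 1, 2]


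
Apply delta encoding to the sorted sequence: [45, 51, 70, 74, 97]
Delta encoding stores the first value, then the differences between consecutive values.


First value: 45
Deltas:
  51 - 45 = 6
  70 - 51 = 19
  74 - 70 = 4
  97 - 74 = 23


Delta encoded: [45, 6, 19, 4, 23]


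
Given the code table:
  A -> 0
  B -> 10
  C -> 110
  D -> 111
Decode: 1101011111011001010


Decoding:
110 -> C
10 -> B
111 -> D
110 -> C
110 -> C
0 -> A
10 -> B
10 -> B


Result: CBDCCABB


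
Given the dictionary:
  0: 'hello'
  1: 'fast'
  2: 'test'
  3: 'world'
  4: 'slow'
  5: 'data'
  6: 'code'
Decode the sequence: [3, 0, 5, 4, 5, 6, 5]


Look up each index in the dictionary:
  3 -> 'world'
  0 -> 'hello'
  5 -> 'data'
  4 -> 'slow'
  5 -> 'data'
  6 -> 'code'
  5 -> 'data'

Decoded: "world hello data slow data code data"


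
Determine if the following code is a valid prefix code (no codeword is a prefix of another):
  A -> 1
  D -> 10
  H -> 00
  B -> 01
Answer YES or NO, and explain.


Checking each pair (does one codeword prefix another?):
  A='1' vs D='10': prefix -- VIOLATION

NO -- this is NOT a valid prefix code. A (1) is a prefix of D (10).


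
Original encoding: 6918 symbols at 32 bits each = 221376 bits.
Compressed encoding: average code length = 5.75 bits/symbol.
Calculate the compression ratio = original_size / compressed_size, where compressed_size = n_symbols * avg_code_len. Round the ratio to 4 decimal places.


original_size = n_symbols * orig_bits = 6918 * 32 = 221376 bits
compressed_size = n_symbols * avg_code_len = 6918 * 5.75 = 39778.5 bits
ratio = original_size / compressed_size = 221376 / 39778.5 = 5.5652

Compression ratio = 5.5652


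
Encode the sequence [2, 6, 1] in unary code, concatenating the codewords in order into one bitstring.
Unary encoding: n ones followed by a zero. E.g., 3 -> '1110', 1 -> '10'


Encode each number as n ones followed by a terminating 0:
  2 -> 110 (3 bits)
  6 -> 1111110 (7 bits)
  1 -> 10 (2 bits)
Total length = 3 + 7 + 2 = 12 bits.

Unary([2, 6, 1]) = 110111111010 (12 bits)


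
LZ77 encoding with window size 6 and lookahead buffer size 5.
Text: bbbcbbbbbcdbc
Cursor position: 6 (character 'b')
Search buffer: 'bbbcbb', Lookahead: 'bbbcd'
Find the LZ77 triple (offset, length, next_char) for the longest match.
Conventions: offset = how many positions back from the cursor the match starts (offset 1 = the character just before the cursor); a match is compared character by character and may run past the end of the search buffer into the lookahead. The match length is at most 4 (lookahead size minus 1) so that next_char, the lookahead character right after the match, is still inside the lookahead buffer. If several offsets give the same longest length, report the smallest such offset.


Try each offset into the search buffer:
  offset=1 (pos 5, char 'b'): match length 3
  offset=2 (pos 4, char 'b'): match length 3
  offset=3 (pos 3, char 'c'): match length 0
  offset=4 (pos 2, char 'b'): match length 1
  offset=5 (pos 1, char 'b'): match length 2
  offset=6 (pos 0, char 'b'): match length 4
Longest match has length 4 at offset 6.
next_char = character at position 6 + 4 = 10 -> 'd'

Best match: offset=6, length=4 (matching 'bbbc' starting at position 0)
LZ77 triple: (6, 4, 'd')


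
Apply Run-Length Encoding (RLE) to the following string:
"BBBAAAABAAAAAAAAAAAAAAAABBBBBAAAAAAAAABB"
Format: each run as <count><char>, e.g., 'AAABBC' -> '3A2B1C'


Scanning runs left to right:
  i=0: run of 'B' x 3 -> '3B'
  i=3: run of 'A' x 4 -> '4A'
  i=7: run of 'B' x 1 -> '1B'
  i=8: run of 'A' x 16 -> '16A'
  i=24: run of 'B' x 5 -> '5B'
  i=29: run of 'A' x 9 -> '9A'
  i=38: run of 'B' x 2 -> '2B'

RLE = 3B4A1B16A5B9A2B


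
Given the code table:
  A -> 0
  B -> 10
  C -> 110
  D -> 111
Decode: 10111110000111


Decoding:
10 -> B
111 -> D
110 -> C
0 -> A
0 -> A
0 -> A
111 -> D


Result: BDCAAAD


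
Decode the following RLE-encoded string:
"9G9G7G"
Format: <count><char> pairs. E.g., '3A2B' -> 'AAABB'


Expanding each <count><char> pair:
  9G -> 'GGGGGGGGG'
  9G -> 'GGGGGGGGG'
  7G -> 'GGGGGGG'

Decoded = GGGGGGGGGGGGGGGGGGGGGGGGG


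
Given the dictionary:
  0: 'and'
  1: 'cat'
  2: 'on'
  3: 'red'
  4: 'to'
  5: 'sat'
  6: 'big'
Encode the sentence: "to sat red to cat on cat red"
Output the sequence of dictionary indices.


Look up each word in the dictionary:
  'to' -> 4
  'sat' -> 5
  'red' -> 3
  'to' -> 4
  'cat' -> 1
  'on' -> 2
  'cat' -> 1
  'red' -> 3

Encoded: [4, 5, 3, 4, 1, 2, 1, 3]


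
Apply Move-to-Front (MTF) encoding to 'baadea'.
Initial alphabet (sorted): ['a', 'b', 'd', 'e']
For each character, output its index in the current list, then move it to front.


MTF encoding:
'b': index 1 in ['a', 'b', 'd', 'e'] -> ['b', 'a', 'd', 'e']
'a': index 1 in ['b', 'a', 'd', 'e'] -> ['a', 'b', 'd', 'e']
'a': index 0 in ['a', 'b', 'd', 'e'] -> ['a', 'b', 'd', 'e']
'd': index 2 in ['a', 'b', 'd', 'e'] -> ['d', 'a', 'b', 'e']
'e': index 3 in ['d', 'a', 'b', 'e'] -> ['e', 'd', 'a', 'b']
'a': index 2 in ['e', 'd', 'a', 'b'] -> ['a', 'e', 'd', 'b']


Output: [1, 1, 0, 2, 3, 2]


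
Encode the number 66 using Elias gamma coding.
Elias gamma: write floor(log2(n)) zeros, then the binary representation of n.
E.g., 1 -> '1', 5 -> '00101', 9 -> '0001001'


num_bits = floor(log2(66)) + 1 = 7
leading_zeros = num_bits - 1 = 6
binary(66) = 1000010

Elias gamma(66) = '000000' + '1000010' = 0000001000010 (13 bits)


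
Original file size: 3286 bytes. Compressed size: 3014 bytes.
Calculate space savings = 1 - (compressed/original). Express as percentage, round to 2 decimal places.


ratio = compressed/original = 3014/3286 = 0.917225
savings = 1 - ratio = 1 - 0.917225 = 0.082775
as a percentage: 0.082775 * 100 = 8.28%

Space savings = 1 - 3014/3286 = 8.28%


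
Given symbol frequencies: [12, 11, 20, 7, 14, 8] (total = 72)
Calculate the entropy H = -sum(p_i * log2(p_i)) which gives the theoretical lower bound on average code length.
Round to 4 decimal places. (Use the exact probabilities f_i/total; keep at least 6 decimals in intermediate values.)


Per-symbol terms -p_i * log2(p_i) with p_i = f_i/72:
  p = 12/72 = 0.166667: log2(p) = -2.584963, -p*log2(p) = 0.430827
  p = 11/72 = 0.152778: log2(p) = -2.710493, -p*log2(p) = 0.414103
  p = 20/72 = 0.277778: log2(p) = -1.847997, -p*log2(p) = 0.513332
  p = 7/72 = 0.097222: log2(p) = -3.362570, -p*log2(p) = 0.326917
  p = 14/72 = 0.194444: log2(p) = -2.362570, -p*log2(p) = 0.459389
  p = 8/72 = 0.111111: log2(p) = -3.169925, -p*log2(p) = 0.352214
H = 0.430827 + 0.414103 + 0.513332 + 0.326917 + 0.459389 + 0.352214 = 2.496782

H = 2.4968 bits/symbol


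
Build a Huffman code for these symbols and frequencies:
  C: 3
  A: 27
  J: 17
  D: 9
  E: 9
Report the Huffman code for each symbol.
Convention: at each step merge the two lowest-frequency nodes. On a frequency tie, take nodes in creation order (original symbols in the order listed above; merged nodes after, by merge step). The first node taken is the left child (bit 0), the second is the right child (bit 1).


Huffman tree construction:
Step 1: Merge C(3) + D(9) = 12
Step 2: Merge E(9) + (C+D)(12) = 21
Step 3: Merge J(17) + (E+(C+D))(21) = 38
Step 4: Merge A(27) + (J+(E+(C+D)))(38) = 65
Read each symbol's code off the tree from the root (left child = 0, right child = 1).

Codes:
  C: 1110 (length 4)
  A: 0 (length 1)
  J: 10 (length 2)
  D: 1111 (length 4)
  E: 110 (length 3)
Average code length: 136/65 = 2.0923 bits/symbol


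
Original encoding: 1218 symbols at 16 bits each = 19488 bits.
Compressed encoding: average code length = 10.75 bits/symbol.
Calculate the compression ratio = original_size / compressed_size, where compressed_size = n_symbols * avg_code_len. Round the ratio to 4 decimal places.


original_size = n_symbols * orig_bits = 1218 * 16 = 19488 bits
compressed_size = n_symbols * avg_code_len = 1218 * 10.75 = 13093.5 bits
ratio = original_size / compressed_size = 19488 / 13093.5 = 1.4884

Compression ratio = 1.4884


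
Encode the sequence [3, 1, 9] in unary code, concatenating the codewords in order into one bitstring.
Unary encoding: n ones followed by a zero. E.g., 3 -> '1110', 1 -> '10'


Encode each number as n ones followed by a terminating 0:
  3 -> 1110 (4 bits)
  1 -> 10 (2 bits)
  9 -> 1111111110 (10 bits)
Total length = 4 + 2 + 10 = 16 bits.

Unary([3, 1, 9]) = 1110101111111110 (16 bits)


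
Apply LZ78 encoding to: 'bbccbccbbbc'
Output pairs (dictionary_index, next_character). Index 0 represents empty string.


LZ78 encoding steps:
Dictionary: {0: ''}
Step 1: w='' (idx 0), next='b' -> output (0, 'b'), add 'b' as idx 1
Step 2: w='b' (idx 1), next='c' -> output (1, 'c'), add 'bc' as idx 2
Step 3: w='' (idx 0), next='c' -> output (0, 'c'), add 'c' as idx 3
Step 4: w='bc' (idx 2), next='c' -> output (2, 'c'), add 'bcc' as idx 4
Step 5: w='b' (idx 1), next='b' -> output (1, 'b'), add 'bb' as idx 5
Step 6: w='bc' (idx 2), end of input -> output (2, '')


Encoded: [(0, 'b'), (1, 'c'), (0, 'c'), (2, 'c'), (1, 'b'), (2, '')]


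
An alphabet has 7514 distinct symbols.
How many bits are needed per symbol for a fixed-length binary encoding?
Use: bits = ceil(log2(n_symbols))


log2(7514) = 12.8754
Bracket: 2^12 = 4096 < 7514 <= 2^13 = 8192
So ceil(log2(7514)) = 13

bits = ceil(log2(7514)) = ceil(12.8754) = 13 bits


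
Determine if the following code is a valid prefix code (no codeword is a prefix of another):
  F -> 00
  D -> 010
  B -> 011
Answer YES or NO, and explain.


Checking each pair (does one codeword prefix another?):
  F='00' vs D='010': no prefix
  F='00' vs B='011': no prefix
  D='010' vs F='00': no prefix
  D='010' vs B='011': no prefix
  B='011' vs F='00': no prefix
  B='011' vs D='010': no prefix
No violation found over all pairs.

YES -- this is a valid prefix code. No codeword is a prefix of any other codeword.


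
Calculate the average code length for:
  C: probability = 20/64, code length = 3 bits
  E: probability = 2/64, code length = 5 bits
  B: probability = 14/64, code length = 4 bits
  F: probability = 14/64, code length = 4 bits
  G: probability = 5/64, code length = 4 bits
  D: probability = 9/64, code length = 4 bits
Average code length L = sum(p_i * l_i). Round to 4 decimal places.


Weighted contributions p_i * l_i:
  C: (20/64) * 3 = 60/64
  E: (2/64) * 5 = 10/64
  B: (14/64) * 4 = 56/64
  F: (14/64) * 4 = 56/64
  G: (5/64) * 4 = 20/64
  D: (9/64) * 4 = 36/64
Sum = (60 + 10 + 56 + 56 + 20 + 36)/64 = 238/64

L = 238/64 = 3.7188 bits/symbol


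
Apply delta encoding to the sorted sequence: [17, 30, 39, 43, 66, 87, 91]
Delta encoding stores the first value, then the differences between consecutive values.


First value: 17
Deltas:
  30 - 17 = 13
  39 - 30 = 9
  43 - 39 = 4
  66 - 43 = 23
  87 - 66 = 21
  91 - 87 = 4


Delta encoded: [17, 13, 9, 4, 23, 21, 4]


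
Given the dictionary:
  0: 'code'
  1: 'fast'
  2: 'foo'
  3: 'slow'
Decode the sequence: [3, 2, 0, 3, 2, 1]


Look up each index in the dictionary:
  3 -> 'slow'
  2 -> 'foo'
  0 -> 'code'
  3 -> 'slow'
  2 -> 'foo'
  1 -> 'fast'

Decoded: "slow foo code slow foo fast"


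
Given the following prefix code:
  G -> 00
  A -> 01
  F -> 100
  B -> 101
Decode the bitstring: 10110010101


Decoding step by step:
Bits 101 -> B
Bits 100 -> F
Bits 101 -> B
Bits 01 -> A


Decoded message: BFBA


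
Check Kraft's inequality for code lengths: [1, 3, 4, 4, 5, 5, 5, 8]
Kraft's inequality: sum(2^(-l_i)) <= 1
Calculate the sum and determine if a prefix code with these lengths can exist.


Sum = 2^(-1) + 2^(-3) + 2^(-4) + 2^(-4) + 2^(-5) + 2^(-5) + 2^(-5) + 2^(-8)
    = 0.5 + 0.125 + 0.0625 + 0.0625 + 0.03125 + 0.03125 + 0.03125 + 0.00390625
    = 217/256 = 0.84765625
Since 0.84765625 <= 1, Kraft's inequality IS satisfied.
A prefix code with these lengths CAN exist.

Kraft sum = 0.84765625. Satisfied.


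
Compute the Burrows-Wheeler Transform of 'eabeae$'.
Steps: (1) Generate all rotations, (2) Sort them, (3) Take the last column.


Rotations (sorted):
  0: $eabeae -> last char: e
  1: abeae$e -> last char: e
  2: ae$eabe -> last char: e
  3: beae$ea -> last char: a
  4: e$eabea -> last char: a
  5: eabeae$ -> last char: $
  6: eae$eab -> last char: b


BWT = eeeaa$b


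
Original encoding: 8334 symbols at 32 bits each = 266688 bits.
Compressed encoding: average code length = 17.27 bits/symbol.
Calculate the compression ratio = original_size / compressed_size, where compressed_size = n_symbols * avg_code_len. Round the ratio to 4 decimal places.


original_size = n_symbols * orig_bits = 8334 * 32 = 266688 bits
compressed_size = n_symbols * avg_code_len = 8334 * 17.27 = 143928.18 bits
ratio = original_size / compressed_size = 266688 / 143928.18 = 1.8529

Compression ratio = 1.8529
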